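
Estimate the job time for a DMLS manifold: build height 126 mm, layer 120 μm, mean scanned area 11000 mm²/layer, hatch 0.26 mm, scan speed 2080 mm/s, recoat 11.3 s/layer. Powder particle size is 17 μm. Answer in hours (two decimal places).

Layers = ⌈126/0.12⌉ = 1050.
Hatch length per layer = 11000 / 0.26 = 42307.7 mm.
Scan time per layer = 42307.7 / 2080 = 20.3402 s.
Layer cycle = 20.3402 + 11.3 = 31.6402 s.
1050 layers × 31.6402 s/layer = 33222.21 s, i.e. 9.23 hours.

9.23 hours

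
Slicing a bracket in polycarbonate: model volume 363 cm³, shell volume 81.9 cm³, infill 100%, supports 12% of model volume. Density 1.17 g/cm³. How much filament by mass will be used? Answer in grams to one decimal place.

Volume inside the shell: 363 − 81.9 → 281.1 cm³.
Deposited infill: 1.00 × 281.1 → 281.1 cm³.
Support = 0.12 × 363 = 43.56 cm³.
Total printed volume = 81.9 + 281.1 + 43.56 = 406.56 cm³.
Mass = 406.56 × 1.17 = 475.6752 g.

475.7 g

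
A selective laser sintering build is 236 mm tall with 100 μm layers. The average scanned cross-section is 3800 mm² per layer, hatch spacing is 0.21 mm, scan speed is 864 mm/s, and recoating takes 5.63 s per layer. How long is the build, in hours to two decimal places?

17.42 hours

Layers = ⌈236/0.1⌉ = 2360.
Hatch length per layer = 3800 / 0.21 = 18095.2 mm.
Laser time per layer: 18095.2 / 864 → 20.9435 s.
Per-layer time: 20.9435 + 5.63 → 26.5735 s.
2360 layers × 26.5735 s/layer = 62713.46 s, i.e. 17.42 hours.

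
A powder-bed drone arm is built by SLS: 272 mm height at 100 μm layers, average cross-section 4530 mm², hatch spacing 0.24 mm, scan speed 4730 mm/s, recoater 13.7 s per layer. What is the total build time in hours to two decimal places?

13.37 hours

Layers = ⌈272/0.1⌉ = 2720.
Scan path per layer = 4530 / 0.24 = 18875 mm.
Per-layer scan time = 18875 / 4730, so 3.9905 s.
Per-layer time = 3.9905 + 13.7, so 17.6905 s.
Build time = 2720 × 17.6905 = 48118.16 s = 13.37 hours.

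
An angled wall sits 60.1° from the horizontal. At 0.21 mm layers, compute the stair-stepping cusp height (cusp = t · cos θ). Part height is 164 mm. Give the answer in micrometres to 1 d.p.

104.7 μm

Cusp = layer height × cos(60.1°) = 0.21 × 0.4985 = 0.104685 mm = 104.7 μm.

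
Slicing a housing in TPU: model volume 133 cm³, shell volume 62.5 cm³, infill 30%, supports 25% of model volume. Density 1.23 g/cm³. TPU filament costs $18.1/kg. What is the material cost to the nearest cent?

Volume inside the shell: 133 − 62.5 → 70.5 cm³.
Deposited infill: 0.30 × 70.5 → 21.15 cm³.
Support = 0.25 × 133, so 33.25 cm³.
Deposited volume = 62.5 + 21.15 + 33.25 = 116.9 cm³.
Mass = 116.9 × 1.23 = 143.787 g.
At $18.1/kg: 143.787/1000 × 18.1 = $2.60.

$2.60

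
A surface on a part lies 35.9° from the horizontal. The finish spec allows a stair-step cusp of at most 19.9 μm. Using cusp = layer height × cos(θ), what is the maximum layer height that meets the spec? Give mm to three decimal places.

0.025 mm

cos(35.9°) = 0.8100; t_max = 0.0199/0.8100 = 0.025 mm.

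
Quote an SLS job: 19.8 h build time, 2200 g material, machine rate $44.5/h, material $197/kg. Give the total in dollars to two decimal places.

$1314.50

Machine cost = 44.5 × 19.8 = $881.10.
Material charge = 197 × 2200/1000 = $433.40.
Total = 881.10 + 433.40 = $1314.50.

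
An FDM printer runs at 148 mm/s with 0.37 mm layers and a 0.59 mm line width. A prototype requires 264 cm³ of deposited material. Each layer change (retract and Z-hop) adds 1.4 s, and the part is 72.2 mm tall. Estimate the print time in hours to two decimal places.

2.35 hours

Line area: 0.37 × 0.59 → 0.2183 mm².
Toolpath length = 264 cm³ / 0.2183 mm² = 264000 / 0.2183 = 1209344.9 mm.
Extrusion time: 1209344.9 / 148 → 8171.2 s.
Layer count = ceil(72.2 / 0.37) = 196.
Z-hop total: 196 × 1.4 → 274.4 s.
Total = 8171.2 + 274.4 = 8445.6 s = 2.35 hours.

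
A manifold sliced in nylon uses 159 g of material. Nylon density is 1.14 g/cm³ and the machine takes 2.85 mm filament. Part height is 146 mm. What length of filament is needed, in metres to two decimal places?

Extruded volume: 159/1.14 = 139.4737 cm³ (139473.7 mm³).
Filament cross-section = π × (2.85/2)² = 6.3794 mm².
Length = 139473.7 / 6.3794 = 21863.14 mm = 21.86 m.

21.86 m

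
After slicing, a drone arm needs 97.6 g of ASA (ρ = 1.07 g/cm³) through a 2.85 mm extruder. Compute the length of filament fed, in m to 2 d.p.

Volume = 97.6 g / 1.07 g·cm⁻³ = 91.215 cm³ = 91215 mm³.
A = π r² = π × 1.425² = 6.3794 mm².
Length = 91215 / 6.3794 = 14298.37 mm = 14.30 m.

14.30 m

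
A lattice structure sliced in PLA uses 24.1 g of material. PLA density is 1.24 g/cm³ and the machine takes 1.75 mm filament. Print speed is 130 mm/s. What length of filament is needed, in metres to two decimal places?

8.08 m

Volume = 24.1 g / 1.24 g·cm⁻³ = 19.4355 cm³ = 19435.5 mm³.
A = π r² = π × 0.875² = 2.4053 mm².
L = V/A = 19435.5/2.4053 = 8080.28 mm → 8.08 m.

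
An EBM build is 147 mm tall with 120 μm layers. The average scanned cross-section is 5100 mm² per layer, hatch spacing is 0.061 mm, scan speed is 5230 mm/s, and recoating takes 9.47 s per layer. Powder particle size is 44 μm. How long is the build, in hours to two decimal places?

8.66 hours

Layer count = ceil(147 / 0.12) = 1225.
Per-layer scan distance = 5100 / 0.061, so 83606.6 mm.
Beam time per layer: 83606.6 / 5230 → 15.986 s.
Time per layer = 15.986 + 9.47 = 25.456 s.
1225 layers × 25.456 s/layer = 31183.6 s, i.e. 8.66 hours.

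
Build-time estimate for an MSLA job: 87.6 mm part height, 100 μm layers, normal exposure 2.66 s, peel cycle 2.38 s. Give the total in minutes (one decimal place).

73.6 minutes

Number of layers: 87.6 / 0.1 → 876 (rounded up).
Per-layer time: 2.66 + 2.38 → 5.04 s.
Build time: 876 × 5.04 s = 4415.04 s, i.e. 73.6 minutes.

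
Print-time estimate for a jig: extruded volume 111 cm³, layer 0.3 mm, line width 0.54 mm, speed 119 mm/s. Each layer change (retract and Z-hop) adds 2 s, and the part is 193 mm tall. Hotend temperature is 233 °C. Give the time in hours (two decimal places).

Bead cross-section = 0.3 × 0.54 = 0.162 mm².
Total extruded path = 111000/0.162 = 685185.2 mm.
Time extruding: 685185.2 / 119 → 5757.9 s.
Number of layers: 193 / 0.3 → 644 (rounded up).
Non-print overhead: 644 × 2 → 1288 s.
Total = 5757.9 + 1288 = 7045.9 s = 1.96 hours.

1.96 hours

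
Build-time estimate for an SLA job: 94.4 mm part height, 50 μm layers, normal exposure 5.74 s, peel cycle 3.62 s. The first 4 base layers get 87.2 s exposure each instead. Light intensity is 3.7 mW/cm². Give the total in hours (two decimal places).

Layer count = ceil(94.4 / 0.05) = 1888.
Bottom layers: 4 × (87.2 + 3.62) → 363.28 s.
Remaining layers = 1884 × (5.74 + 3.62) = 17634.24 s.
Total = 363.28 + 17634.24 = 17997.52 s = 5.00 hours.

5.00 hours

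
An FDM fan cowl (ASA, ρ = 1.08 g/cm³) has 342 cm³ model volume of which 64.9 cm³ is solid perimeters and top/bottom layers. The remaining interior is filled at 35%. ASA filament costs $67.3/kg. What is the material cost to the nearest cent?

$11.77

Infill region = 342 − 64.9, so 277.1 cm³.
Deposited infill = 0.35 × 277.1 = 96.985 cm³.
Deposited volume = 64.9 + 96.985, so 161.885 cm³.
Mass = 161.885 × 1.08 = 174.8358 g.
At $67.3/kg: 174.8358/1000 × 67.3 = $11.77.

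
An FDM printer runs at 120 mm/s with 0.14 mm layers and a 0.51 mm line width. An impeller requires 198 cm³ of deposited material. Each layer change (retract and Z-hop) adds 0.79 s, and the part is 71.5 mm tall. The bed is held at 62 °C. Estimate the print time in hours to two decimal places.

Line area: 0.14 × 0.51 → 0.0714 mm².
Path length: 198000 mm³ / 0.0714 mm² → 2773109.2 mm.
Extrusion time = 2773109.2 / 120 = 23109.2 s.
Layer count = ceil(71.5 / 0.14) = 511.
Layer-change overhead = 511 × 0.79, so 403.69 s.
Total = 23109.2 + 403.69 = 23512.89 s = 6.53 hours.

6.53 hours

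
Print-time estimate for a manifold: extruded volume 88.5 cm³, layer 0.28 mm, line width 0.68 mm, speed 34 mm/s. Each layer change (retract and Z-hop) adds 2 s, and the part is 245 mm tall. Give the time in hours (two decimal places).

Bead cross-section: 0.28 × 0.68 → 0.1904 mm².
Path length: 88500 mm³ / 0.1904 mm² → 464810.9 mm.
Time extruding = 464810.9 / 34, so 13670.9 s.
Number of layers: 245 / 0.28 → 875 (rounded up).
Non-print overhead = 875 × 2 = 1750 s.
Altogether 13670.9 + 1750 = 15420.9 s, i.e. 4.28 hours.

4.28 hours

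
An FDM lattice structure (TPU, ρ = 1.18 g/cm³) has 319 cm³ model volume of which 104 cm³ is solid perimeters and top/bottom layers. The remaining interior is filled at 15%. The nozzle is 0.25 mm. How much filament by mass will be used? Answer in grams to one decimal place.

Volume inside the shell = 319 − 104, so 215 cm³.
Deposited infill = 0.15 × 215 = 32.25 cm³.
Deposited volume = 104 + 32.25 = 136.25 cm³.
Mass: 136.25 × 1.18 → 160.775 g.

160.8 g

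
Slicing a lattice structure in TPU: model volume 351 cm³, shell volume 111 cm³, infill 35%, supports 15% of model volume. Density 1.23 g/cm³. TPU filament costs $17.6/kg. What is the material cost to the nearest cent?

$5.36

Interior volume: 351 − 111 → 240 cm³.
Infill volume: 0.35 × 240 → 84 cm³.
Support = 0.15 × 351 = 52.65 cm³.
Total printed volume = 111 + 84 + 52.65 = 247.65 cm³.
Mass = 247.65 × 1.23 = 304.6095 g.
Cost = 304.6095 g / 1000 × $17.6/kg = $5.36.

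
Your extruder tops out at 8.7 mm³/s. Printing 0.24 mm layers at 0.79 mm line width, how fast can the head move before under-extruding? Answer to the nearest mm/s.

Extrusion cross-section = 0.24 × 0.79, so 0.1896 mm².
Max speed = 8.7 / 0.1896 = 45.89 ≈ 46 mm/s.

46 mm/s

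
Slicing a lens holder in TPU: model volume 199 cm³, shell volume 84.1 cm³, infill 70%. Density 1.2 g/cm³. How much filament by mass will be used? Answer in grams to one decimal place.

197.4 g

Volume inside the shell = 199 − 84.1 = 114.9 cm³.
Deposited infill = 0.70 × 114.9 = 80.43 cm³.
Total printed volume = 84.1 + 80.43 = 164.53 cm³.
Mass = 164.53 × 1.2, so 197.436 g.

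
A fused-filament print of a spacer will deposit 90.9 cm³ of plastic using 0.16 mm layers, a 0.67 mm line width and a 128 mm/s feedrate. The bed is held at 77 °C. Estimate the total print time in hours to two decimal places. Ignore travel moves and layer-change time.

1.84 hours

Line area = 0.16 × 0.67, so 0.1072 mm².
Path length: 90900 mm³ / 0.1072 mm² → 847947.8 mm.
Print-move time = 847947.8 / 128, so 6624.6 s.
That's 6624.6 s → 1.84 hours.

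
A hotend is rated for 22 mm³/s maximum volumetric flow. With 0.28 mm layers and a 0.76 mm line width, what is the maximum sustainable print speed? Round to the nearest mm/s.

A = 0.28 × 0.76, so 0.2128 mm².
v_max = Q/A = 22/0.2128 = 103.38 mm/s → 103 mm/s.

103 mm/s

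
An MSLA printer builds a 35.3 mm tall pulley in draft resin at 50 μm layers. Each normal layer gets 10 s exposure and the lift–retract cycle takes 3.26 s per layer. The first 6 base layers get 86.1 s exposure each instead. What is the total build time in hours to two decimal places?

Layers = ⌈35.3/0.05⌉ = 706.
Burn-in layers: 6 × (86.1 + 3.26) → 536.16 s.
Remaining layers: 700 × (10 + 3.26) → 9282 s.
Total = 536.16 + 9282 = 9818.16 s = 2.73 hours.

2.73 hours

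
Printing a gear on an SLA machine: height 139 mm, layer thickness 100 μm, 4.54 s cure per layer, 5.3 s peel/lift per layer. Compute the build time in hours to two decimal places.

Layer count = ceil(139 / 0.1) = 1390.
Each layer takes = 4.54 + 5.3 = 9.84 s.
Build time: 1390 × 9.84 s = 13677.6 s, i.e. 3.80 hours.

3.80 hours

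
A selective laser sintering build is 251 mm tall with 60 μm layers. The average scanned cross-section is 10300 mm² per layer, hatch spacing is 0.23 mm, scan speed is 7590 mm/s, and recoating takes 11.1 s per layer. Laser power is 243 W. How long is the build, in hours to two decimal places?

Layer count = ceil(251 / 0.06) = 4184.
Scan path per layer = 10300 / 0.23 = 44782.6 mm.
Laser time per layer: 44782.6 / 7590 → 5.9002 s.
Time per layer: 5.9002 + 11.1 → 17.0002 s.
4184 layers × 17.0002 s/layer = 71128.8368 s, i.e. 19.76 hours.

19.76 hours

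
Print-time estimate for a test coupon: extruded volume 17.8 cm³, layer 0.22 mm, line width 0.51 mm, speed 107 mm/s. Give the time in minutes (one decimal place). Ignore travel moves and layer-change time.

24.7 minutes

Extrusion cross-section = 0.22 × 0.51, so 0.1122 mm².
Toolpath length = 17.8 cm³ / 0.1122 mm² = 17800 / 0.1122 = 158645.3 mm.
Extrusion time = 158645.3 / 107, so 1482.7 s.
Converting: 1482.7 s = 24.7 minutes.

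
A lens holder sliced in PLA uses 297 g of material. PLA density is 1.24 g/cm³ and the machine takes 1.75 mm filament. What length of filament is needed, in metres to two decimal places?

Volume = 297 g / 1.24 g·cm⁻³ = 239.5161 cm³ = 239516.1 mm³.
Filament cross-section = π × (1.75/2)² = 2.4053 mm².
L = V/A = 239516.1/2.4053 = 99578.47 mm → 99.58 m.

99.58 m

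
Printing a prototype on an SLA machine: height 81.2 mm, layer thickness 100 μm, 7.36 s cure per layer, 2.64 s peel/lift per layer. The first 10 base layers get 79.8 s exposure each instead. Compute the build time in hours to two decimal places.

Layer count = ceil(81.2 / 0.1) = 812.
Base layers: 10 × (79.8 + 2.64) → 824.4 s.
Remaining layers = 802 × (7.36 + 2.64), so 8020 s.
Total = 824.4 + 8020 = 8844.4 s = 2.46 hours.

2.46 hours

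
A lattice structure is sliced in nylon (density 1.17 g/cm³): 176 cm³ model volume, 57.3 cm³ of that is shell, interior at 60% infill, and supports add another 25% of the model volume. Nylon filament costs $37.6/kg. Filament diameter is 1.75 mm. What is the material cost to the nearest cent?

$7.59

Volume inside the shell = 176 − 57.3, so 118.7 cm³.
Infill volume = 0.60 × 118.7 = 71.22 cm³.
Support: 0.25 × 176 → 44 cm³.
Total extruded: 57.3 + 71.22 + 44 → 172.52 cm³.
Mass: 172.52 × 1.17 → 201.8484 g.
At $37.6/kg: 201.8484/1000 × 37.6 = $7.59.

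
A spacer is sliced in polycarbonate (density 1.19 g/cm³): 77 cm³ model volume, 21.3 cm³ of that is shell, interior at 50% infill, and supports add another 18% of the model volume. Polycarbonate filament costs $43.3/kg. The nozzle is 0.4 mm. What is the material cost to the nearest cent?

$3.25

Interior volume = 77 − 21.3, so 55.7 cm³.
Infill deposited = 0.50 × 55.7 = 27.85 cm³.
Support = 0.18 × 77, so 13.86 cm³.
Total extruded = 21.3 + 27.85 + 13.86, so 63.01 cm³.
Mass: 63.01 × 1.19 → 74.9819 g.
At $43.3/kg: 74.9819/1000 × 43.3 = $3.25.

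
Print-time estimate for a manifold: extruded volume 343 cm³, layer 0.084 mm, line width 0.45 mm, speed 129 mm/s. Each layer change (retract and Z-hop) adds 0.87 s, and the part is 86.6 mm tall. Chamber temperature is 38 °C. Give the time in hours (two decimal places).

Line area = 0.084 × 0.45, so 0.0378 mm².
Path length: 343000 mm³ / 0.0378 mm² → 9074074.1 mm.
Print-move time: 9074074.1 / 129 → 70341.7 s.
Layer count = ceil(86.6 / 0.084) = 1031.
Layer-change overhead = 1031 × 0.87 = 896.97 s.
Altogether 70341.7 + 896.97 = 71238.67 s, i.e. 19.79 hours.

19.79 hours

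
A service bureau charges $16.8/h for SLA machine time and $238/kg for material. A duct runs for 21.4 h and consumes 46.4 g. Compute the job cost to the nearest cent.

$370.56

Machine cost: 16.8 × 21.4 → $359.52.
Material cost: 238 × 46.4/1000 → $11.0432.
Job cost: 359.52 + 11.0432 = 370.5632 ≈ $370.56.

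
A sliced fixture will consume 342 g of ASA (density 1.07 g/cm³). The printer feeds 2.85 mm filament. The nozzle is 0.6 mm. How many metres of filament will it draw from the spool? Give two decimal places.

50.10 m

Volume = 342 g / 1.07 g·cm⁻³ = 319.6262 cm³ = 319626.2 mm³.
Filament cross-section = π × (2.85/2)² = 6.3794 mm².
Length = 319626.2 / 6.3794 = 50102.86 mm = 50.10 m.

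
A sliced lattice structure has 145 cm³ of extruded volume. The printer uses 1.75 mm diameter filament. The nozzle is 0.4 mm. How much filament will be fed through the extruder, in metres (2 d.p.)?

60.28 m

Cross-section of 1.75 mm filament: π·(1.75/2)² = 2.4053 mm².
Length = 145 cm³ / 2.4053 mm² = 145000 / 2.4053 = 60283.54 mm = 60.28 m.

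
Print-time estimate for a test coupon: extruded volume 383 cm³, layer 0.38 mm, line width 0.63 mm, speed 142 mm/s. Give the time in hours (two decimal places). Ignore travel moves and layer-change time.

Extrusion cross-section = 0.38 × 0.63 = 0.2394 mm².
Toolpath length = 383 cm³ / 0.2394 mm² = 383000 / 0.2394 = 1599832.9 mm.
Extrusion time = 1599832.9 / 142, so 11266.4 s.
11266.4 s = 3.13 hours.

3.13 hours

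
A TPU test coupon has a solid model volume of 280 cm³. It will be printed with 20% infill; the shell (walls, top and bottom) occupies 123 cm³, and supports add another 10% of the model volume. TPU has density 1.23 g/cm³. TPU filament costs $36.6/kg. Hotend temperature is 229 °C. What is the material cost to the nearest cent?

$8.21

Interior volume = 280 − 123 = 157 cm³.
Deposited infill: 0.20 × 157 → 31.4 cm³.
Support: 0.10 × 280 → 28 cm³.
Deposited volume = 123 + 31.4 + 28, so 182.4 cm³.
Mass = 182.4 × 1.23 = 224.352 g.
Cost = 224.352 g / 1000 × $36.6/kg = $8.21.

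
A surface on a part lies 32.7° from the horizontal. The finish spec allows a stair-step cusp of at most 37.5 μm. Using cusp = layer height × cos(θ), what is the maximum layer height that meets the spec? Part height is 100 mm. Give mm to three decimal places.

0.045 mm

cos(32.7°) = 0.8415; t_max = 0.0375/0.8415 = 0.045 mm.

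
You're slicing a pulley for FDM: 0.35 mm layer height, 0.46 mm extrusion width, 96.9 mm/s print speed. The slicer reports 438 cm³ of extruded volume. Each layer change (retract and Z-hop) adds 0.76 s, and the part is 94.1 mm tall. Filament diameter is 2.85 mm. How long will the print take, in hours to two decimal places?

Line area: 0.35 × 0.46 → 0.161 mm².
Path length: 438000 mm³ / 0.161 mm² → 2720496.9 mm.
Print-move time: 2720496.9 / 96.9 → 28075.3 s.
Layer count = ceil(94.1 / 0.35) = 269.
Layer-change overhead: 269 × 0.76 → 204.44 s.
Altogether 28075.3 + 204.44 = 28279.74 s, i.e. 7.86 hours.

7.86 hours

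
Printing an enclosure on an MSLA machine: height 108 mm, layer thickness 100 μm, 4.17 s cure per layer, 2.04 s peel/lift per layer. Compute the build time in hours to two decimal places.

Layer count = ceil(108 / 0.1) = 1080.
Per-layer time: 4.17 + 2.04 → 6.21 s.
Build time: 1080 × 6.21 s = 6706.8 s, i.e. 1.86 hours.

1.86 hours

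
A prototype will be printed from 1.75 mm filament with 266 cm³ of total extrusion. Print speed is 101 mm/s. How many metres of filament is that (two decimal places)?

Filament cross-section = π × (1.75/2)² = 2.4053 mm².
L = 266000 mm³ / 2.4053 mm² = 110589.12 mm, i.e. 110.59 m.

110.59 m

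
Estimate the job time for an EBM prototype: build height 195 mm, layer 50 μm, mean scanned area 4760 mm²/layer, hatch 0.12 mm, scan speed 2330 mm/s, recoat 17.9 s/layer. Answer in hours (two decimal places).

Number of layers: 195 / 0.05 → 3900 (rounded up).
Scan path per layer: 4760 / 0.12 → 39666.7 mm.
Per-layer scan time = 39666.7 / 2330 = 17.0243 s.
Time per layer = 17.0243 + 17.9, so 34.9243 s.
3900 layers × 34.9243 s/layer = 136204.77 s, i.e. 37.83 hours.

37.83 hours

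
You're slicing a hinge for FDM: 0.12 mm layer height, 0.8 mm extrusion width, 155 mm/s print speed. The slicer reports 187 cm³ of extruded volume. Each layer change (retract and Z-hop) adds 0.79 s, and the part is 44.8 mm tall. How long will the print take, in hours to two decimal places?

Line area = 0.12 × 0.8 = 0.096 mm².
Toolpath length = 187 cm³ / 0.096 mm² = 187000 / 0.096 = 1947916.7 mm.
Time extruding = 1947916.7 / 155, so 12567.2 s.
Number of layers: 44.8 / 0.12 → 374 (rounded up).
Layer-change overhead: 374 × 0.79 → 295.46 s.
Altogether 12567.2 + 295.46 = 12862.66 s, i.e. 3.57 hours.

3.57 hours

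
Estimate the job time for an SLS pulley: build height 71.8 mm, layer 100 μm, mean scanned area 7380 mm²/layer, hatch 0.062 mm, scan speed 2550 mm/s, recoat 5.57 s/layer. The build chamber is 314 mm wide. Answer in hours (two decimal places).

10.42 hours

Layers = ⌈71.8/0.1⌉ = 718.
Per-layer scan distance = 7380 / 0.062 = 119032.3 mm.
Laser time per layer = 119032.3 / 2550, so 46.6793 s.
Per-layer time = 46.6793 + 5.57, so 52.2493 s.
718 layers × 52.2493 s/layer = 37514.9974 s, i.e. 10.42 hours.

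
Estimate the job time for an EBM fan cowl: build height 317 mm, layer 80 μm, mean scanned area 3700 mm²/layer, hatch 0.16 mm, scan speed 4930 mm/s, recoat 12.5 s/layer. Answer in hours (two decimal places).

18.92 hours

Layer count = ceil(317 / 0.08) = 3963.
Hatch length per layer = 3700 / 0.16, so 23125 mm.
Scan time per layer: 23125 / 4930 → 4.6907 s.
Per-layer time = 4.6907 + 12.5, so 17.1907 s.
Build time = 3963 × 17.1907 = 68126.7441 s = 18.92 hours.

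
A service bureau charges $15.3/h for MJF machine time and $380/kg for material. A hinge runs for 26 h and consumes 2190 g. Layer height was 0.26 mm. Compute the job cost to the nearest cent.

Machine cost = 15.3 × 26 = $397.80.
Feedstock cost = 380 × 2190/1000, so $832.20.
Total = 397.80 + 832.20 = $1230.00.

$1230.00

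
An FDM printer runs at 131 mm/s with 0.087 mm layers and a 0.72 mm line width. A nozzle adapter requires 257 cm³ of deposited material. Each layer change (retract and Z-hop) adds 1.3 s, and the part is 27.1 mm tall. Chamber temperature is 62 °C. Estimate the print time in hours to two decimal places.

8.81 hours

Extrusion cross-section = 0.087 × 0.72 = 0.06264 mm².
Total extruded path = 257000/0.06264 = 4102809.7 mm.
Time extruding: 4102809.7 / 131 → 31319.2 s.
Layer count = ceil(27.1 / 0.087) = 312.
Z-hop total = 312 × 1.3, so 405.6 s.
Total = 31319.2 + 405.6 = 31724.8 s = 8.81 hours.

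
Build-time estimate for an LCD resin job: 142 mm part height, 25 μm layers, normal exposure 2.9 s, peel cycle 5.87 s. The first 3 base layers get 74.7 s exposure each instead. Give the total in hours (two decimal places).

Layers = ⌈142/0.025⌉ = 5680.
Bottom layers = 3 × (74.7 + 5.87), so 241.71 s.
Normal layers = 5677 × (2.9 + 5.87) = 49787.29 s.
Total = 241.71 + 49787.29 = 50029 s = 13.90 hours.

13.90 hours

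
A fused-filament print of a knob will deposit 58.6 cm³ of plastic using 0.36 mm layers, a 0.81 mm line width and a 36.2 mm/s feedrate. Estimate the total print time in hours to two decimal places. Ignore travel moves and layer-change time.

Extrusion cross-section = 0.36 × 0.81 = 0.2916 mm².
Total extruded path = 58600/0.2916 = 200960.2 mm.
Print-move time = 200960.2 / 36.2 = 5551.4 s.
Converting: 5551.4 s = 1.54 hours.

1.54 hours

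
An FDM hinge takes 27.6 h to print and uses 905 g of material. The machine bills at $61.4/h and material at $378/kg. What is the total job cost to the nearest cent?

Machine cost = 61.4 × 27.6, so $1694.64.
Material cost: 378 × 905/1000 → $342.09.
Job cost: 1694.64 + 342.09 = $2036.73.

$2036.73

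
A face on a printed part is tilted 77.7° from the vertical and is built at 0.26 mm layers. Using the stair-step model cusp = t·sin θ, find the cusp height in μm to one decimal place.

254.0 μm

h_c = t·sin θ = 0.26 × 0.9770 = 0.25402 mm (254.0 μm).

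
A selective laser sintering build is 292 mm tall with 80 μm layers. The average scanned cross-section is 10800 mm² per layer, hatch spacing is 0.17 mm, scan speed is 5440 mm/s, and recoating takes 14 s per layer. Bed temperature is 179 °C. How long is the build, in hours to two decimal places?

Layers = ⌈292/0.08⌉ = 3650.
Scan path per layer: 10800 / 0.17 → 63529.4 mm.
Per-layer scan time: 63529.4 / 5440 → 11.6782 s.
Layer cycle = 11.6782 + 14, so 25.6782 s.
Total: 3650 × 25.6782 s = 93725.43 s → 26.03 hours.

26.03 hours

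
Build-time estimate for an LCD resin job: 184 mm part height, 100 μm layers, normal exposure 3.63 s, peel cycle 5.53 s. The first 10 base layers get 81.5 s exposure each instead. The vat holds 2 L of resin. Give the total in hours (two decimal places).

4.90 hours

Layer count = ceil(184 / 0.1) = 1840.
Base layers = 10 × (81.5 + 5.53), so 870.3 s.
Regular layers: 1830 × (3.63 + 5.53) → 16762.8 s.
Sum: 870.3 + 16762.8 = 17633.1 s → 4.90 hours.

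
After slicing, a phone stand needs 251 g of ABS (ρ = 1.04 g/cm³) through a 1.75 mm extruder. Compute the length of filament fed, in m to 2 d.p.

Extruded volume: 251/1.04 = 241.3462 cm³ (241346.2 mm³).
Filament cross-section = π × (1.75/2)² = 2.4053 mm².
Length = 241346.2 / 2.4053 = 100339.33 mm = 100.34 m.

100.34 m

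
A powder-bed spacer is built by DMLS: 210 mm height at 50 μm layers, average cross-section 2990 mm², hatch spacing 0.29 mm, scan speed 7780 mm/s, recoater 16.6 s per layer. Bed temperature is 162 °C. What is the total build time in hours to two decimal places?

Layer count = ceil(210 / 0.05) = 4200.
Per-layer scan distance = 2990 / 0.29 = 10310.3 mm.
Scan time per layer = 10310.3 / 7780, so 1.3252 s.
Layer cycle = 1.3252 + 16.6 = 17.9252 s.
Build time = 4200 × 17.9252 = 75285.84 s = 20.91 hours.

20.91 hours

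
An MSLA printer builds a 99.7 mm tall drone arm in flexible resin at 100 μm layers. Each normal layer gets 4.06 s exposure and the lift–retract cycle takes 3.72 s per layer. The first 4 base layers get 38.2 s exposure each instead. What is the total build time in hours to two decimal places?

Layers = ⌈99.7/0.1⌉ = 997.
Burn-in layers = 4 × (38.2 + 3.72), so 167.68 s.
Regular layers = 993 × (4.06 + 3.72) = 7725.54 s.
Sum: 167.68 + 7725.54 = 7893.22 s → 2.19 hours.

2.19 hours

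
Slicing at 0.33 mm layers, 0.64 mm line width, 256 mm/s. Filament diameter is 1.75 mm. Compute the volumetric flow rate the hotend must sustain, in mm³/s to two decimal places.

A: 0.33 × 0.64 → 0.2112 mm².
Volumetric flow = 256 × 0.2112 = 54.07 mm³/s.

54.07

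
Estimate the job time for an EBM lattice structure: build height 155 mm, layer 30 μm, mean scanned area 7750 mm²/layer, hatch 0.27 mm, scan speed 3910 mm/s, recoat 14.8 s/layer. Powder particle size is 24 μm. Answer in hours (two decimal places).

Layers = ⌈155/0.03⌉ = 5167.
Scan path per layer: 7750 / 0.27 → 28703.7 mm.
Per-layer scan time = 28703.7 / 3910 = 7.3411 s.
Layer cycle = 7.3411 + 14.8 = 22.1411 s.
Build time = 5167 × 22.1411 = 114403.0637 s = 31.78 hours.

31.78 hours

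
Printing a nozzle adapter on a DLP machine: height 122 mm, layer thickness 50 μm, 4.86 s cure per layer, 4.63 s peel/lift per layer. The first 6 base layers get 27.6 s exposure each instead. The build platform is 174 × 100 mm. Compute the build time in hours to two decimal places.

Number of layers: 122 / 0.05 → 2440 (rounded up).
Base layers = 6 × (27.6 + 4.63) = 193.38 s.
Regular layers: 2434 × (4.86 + 4.63) → 23098.66 s.
Total = 193.38 + 23098.66 = 23292.04 s = 6.47 hours.

6.47 hours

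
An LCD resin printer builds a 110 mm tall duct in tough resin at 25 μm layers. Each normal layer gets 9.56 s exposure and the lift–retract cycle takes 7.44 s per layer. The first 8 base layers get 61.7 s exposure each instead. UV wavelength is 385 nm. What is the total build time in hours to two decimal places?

Number of layers: 110 / 0.025 → 4400 (rounded up).
Burn-in layers: 8 × (61.7 + 7.44) → 553.12 s.
Regular layers: 4392 × (9.56 + 7.44) → 74664 s.
Sum: 553.12 + 74664 = 75217.12 s → 20.89 hours.

20.89 hours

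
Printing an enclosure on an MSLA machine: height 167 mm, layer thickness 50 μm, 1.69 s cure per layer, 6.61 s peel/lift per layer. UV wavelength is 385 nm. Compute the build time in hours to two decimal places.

7.70 hours

Layers = ⌈167/0.05⌉ = 3340.
Each layer takes = 1.69 + 6.61 = 8.3 s.
Total = 3340 × 8.3 = 27722 s = 7.70 hours.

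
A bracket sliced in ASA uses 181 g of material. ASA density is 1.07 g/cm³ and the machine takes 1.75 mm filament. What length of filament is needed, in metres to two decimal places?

70.33 m

Volume = 181 g / 1.07 g·cm⁻³ = 169.1589 cm³ = 169158.9 mm³.
A = π r² = π × 0.875² = 2.4053 mm².
L = V/A = 169158.9/2.4053 = 70327.57 mm → 70.33 m.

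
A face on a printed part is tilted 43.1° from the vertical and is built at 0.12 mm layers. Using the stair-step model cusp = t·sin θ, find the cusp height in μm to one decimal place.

82.0 μm

Cusp = layer height × sin(43.1°) = 0.12 × 0.6833 = 0.081996 mm = 82.0 μm.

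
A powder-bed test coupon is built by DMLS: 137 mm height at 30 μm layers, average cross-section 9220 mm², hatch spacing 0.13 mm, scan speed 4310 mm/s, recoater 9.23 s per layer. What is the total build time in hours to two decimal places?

Layers = ⌈137/0.03⌉ = 4567.
Hatch length per layer = 9220 / 0.13 = 70923.1 mm.
Scan time per layer: 70923.1 / 4310 → 16.4555 s.
Layer cycle = 16.4555 + 9.23 = 25.6855 s.
Build time = 4567 × 25.6855 = 117305.6785 s = 32.58 hours.

32.58 hours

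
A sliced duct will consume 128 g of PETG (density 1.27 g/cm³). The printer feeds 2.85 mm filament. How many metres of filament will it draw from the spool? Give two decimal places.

15.80 m

Extruded volume: 128/1.27 = 100.7874 cm³ (100787.4 mm³).
Filament cross-section = π × (2.85/2)² = 6.3794 mm².
L = V/A = 100787.4/6.3794 = 15798.88 mm → 15.80 m.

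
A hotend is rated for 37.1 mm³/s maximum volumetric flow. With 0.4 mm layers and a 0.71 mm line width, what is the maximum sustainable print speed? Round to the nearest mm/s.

Bead cross-section = 0.4 × 0.71, so 0.284 mm².
Max speed = 37.1 / 0.284 = 130.63 ≈ 131 mm/s.

131 mm/s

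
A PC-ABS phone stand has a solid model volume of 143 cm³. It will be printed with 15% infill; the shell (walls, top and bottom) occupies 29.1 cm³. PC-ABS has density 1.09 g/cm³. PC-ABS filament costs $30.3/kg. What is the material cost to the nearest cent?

Volume inside the shell = 143 − 29.1, so 113.9 cm³.
Deposited infill = 0.15 × 113.9, so 17.085 cm³.
Total extruded: 29.1 + 17.085 → 46.185 cm³.
Mass = 46.185 × 1.09, so 50.34165 g.
Cost = 50.34165 g / 1000 × $30.3/kg = $1.53.

$1.53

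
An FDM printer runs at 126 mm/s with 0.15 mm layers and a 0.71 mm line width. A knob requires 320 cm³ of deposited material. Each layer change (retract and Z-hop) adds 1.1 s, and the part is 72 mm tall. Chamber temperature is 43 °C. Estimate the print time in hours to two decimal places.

6.77 hours

Extrusion cross-section: 0.15 × 0.71 → 0.1065 mm².
Total extruded path = 320000/0.1065 = 3004694.8 mm.
Print-move time = 3004694.8 / 126 = 23846.8 s.
Layer count = ceil(72 / 0.15) = 480.
Layer-change overhead = 480 × 1.1, so 528 s.
Altogether 23846.8 + 528 = 24374.8 s, i.e. 6.77 hours.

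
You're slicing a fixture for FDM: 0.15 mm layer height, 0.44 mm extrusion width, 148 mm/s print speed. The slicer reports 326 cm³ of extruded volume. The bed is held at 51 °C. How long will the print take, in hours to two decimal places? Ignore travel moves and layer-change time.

Extrusion cross-section: 0.15 × 0.44 → 0.066 mm².
Total extruded path = 326000/0.066 = 4939393.9 mm.
Time extruding = 4939393.9 / 148 = 33374.3 s.
Converting: 33374.3 s = 9.27 hours.

9.27 hours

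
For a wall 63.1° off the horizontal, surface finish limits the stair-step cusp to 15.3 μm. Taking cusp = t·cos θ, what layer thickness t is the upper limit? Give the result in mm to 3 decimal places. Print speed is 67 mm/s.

0.034 mm

t = h_c / cos θ = 0.0153 / 0.4524 = 0.034 mm.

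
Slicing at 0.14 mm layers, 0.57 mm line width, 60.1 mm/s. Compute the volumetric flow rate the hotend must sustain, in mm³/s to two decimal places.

A = 0.14 × 0.57 = 0.0798 mm².
Q = v·A = 60.1 × 0.0798 = 4.80 mm³/s.

4.80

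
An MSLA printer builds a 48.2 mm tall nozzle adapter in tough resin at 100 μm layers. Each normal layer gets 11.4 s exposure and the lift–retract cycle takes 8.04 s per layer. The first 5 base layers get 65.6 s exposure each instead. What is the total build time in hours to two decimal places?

2.68 hours

Layer count = ceil(48.2 / 0.1) = 482.
Burn-in layers = 5 × (65.6 + 8.04), so 368.2 s.
Normal layers: 477 × (11.4 + 8.04) → 9272.88 s.
Total = 368.2 + 9272.88 = 9641.08 s = 2.68 hours.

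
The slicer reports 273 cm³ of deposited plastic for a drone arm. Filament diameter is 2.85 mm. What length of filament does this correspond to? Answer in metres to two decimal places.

Filament cross-section = π × (2.85/2)² = 6.3794 mm².
L = 273000 mm³ / 6.3794 mm² = 42793.99 mm, i.e. 42.79 m.

42.79 m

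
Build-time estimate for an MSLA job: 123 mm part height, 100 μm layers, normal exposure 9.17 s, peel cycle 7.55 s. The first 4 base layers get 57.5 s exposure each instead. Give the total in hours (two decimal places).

5.77 hours

Layer count = ceil(123 / 0.1) = 1230.
Base layers = 4 × (57.5 + 7.55) = 260.2 s.
Normal layers = 1226 × (9.17 + 7.55), so 20498.72 s.
Total = 260.2 + 20498.72 = 20758.92 s = 5.77 hours.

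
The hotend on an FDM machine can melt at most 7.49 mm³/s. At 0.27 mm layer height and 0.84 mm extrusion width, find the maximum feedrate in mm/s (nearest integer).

A: 0.27 × 0.84 → 0.2268 mm².
v_max = Q/A = 7.49/0.2268 = 33.02 mm/s → 33 mm/s.

33 mm/s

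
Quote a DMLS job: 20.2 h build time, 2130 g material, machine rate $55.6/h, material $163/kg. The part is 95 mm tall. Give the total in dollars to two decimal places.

Machine cost = 55.6 × 20.2, so $1123.12.
Material charge: 163 × 2130/1000 → $347.19.
Total = 1123.12 + 347.19 = $1470.31.

$1470.31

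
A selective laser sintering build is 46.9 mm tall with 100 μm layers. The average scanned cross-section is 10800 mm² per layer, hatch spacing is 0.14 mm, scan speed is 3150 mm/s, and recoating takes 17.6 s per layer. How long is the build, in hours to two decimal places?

5.48 hours

Layers = ⌈46.9/0.1⌉ = 469.
Hatch length per layer: 10800 / 0.14 → 77142.9 mm.
Laser time per layer = 77142.9 / 3150, so 24.4898 s.
Per-layer time = 24.4898 + 17.6, so 42.0898 s.
Build time = 469 × 42.0898 = 19740.1162 s = 5.48 hours.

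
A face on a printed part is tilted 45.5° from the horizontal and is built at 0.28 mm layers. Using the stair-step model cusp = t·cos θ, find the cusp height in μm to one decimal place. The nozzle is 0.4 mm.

Cusp = layer height × cos(45.5°) = 0.28 × 0.7009 = 0.196252 mm = 196.3 μm.

196.3 μm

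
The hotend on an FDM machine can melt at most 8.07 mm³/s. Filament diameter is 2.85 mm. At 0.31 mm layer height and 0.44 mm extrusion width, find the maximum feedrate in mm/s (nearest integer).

Bead cross-section = 0.31 × 0.44 = 0.1364 mm².
Max speed = 8.07 / 0.1364 = 59.16 ≈ 59 mm/s.

59 mm/s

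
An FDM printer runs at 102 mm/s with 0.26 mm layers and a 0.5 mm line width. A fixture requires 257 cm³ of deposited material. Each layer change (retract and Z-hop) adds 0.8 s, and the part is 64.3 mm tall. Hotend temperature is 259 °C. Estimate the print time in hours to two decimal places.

5.44 hours

Line area: 0.26 × 0.5 → 0.13 mm².
Path length: 257000 mm³ / 0.13 mm² → 1976923.1 mm.
Extrusion time = 1976923.1 / 102, so 19381.6 s.
Layers = ⌈64.3/0.26⌉ = 248.
Non-print overhead = 248 × 0.8, so 198.4 s.
Altogether 19381.6 + 198.4 = 19580 s, i.e. 5.44 hours.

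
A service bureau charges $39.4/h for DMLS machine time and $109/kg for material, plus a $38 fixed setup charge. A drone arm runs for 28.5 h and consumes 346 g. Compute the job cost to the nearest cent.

$1198.61

Machine cost = 39.4 × 28.5 = $1122.90.
Material cost: 109 × 346/1000 → $37.714.
Total = 1122.90 + 37.714 + 38 = 1198.614 ≈ $1198.61.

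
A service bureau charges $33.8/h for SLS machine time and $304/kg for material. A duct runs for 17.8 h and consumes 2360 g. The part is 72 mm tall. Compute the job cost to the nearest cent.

$1319.08

Machine cost = 33.8 × 17.8 = $601.64.
Feedstock cost = 304 × 2360/1000, so $717.44.
Total = 601.64 + 717.44 = $1319.08.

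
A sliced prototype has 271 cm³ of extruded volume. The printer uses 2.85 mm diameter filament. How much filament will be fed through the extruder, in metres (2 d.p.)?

Filament cross-section = π × (2.85/2)² = 6.3794 mm².
Length = 271 cm³ / 6.3794 mm² = 271000 / 6.3794 = 42480.48 mm = 42.48 m.

42.48 m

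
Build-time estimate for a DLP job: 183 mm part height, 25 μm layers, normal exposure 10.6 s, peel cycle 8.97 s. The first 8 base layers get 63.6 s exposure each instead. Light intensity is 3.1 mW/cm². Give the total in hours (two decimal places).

Layer count = ceil(183 / 0.025) = 7320.
Bottom layers: 8 × (63.6 + 8.97) → 580.56 s.
Remaining layers = 7312 × (10.6 + 8.97) = 143095.84 s.
Sum: 580.56 + 143095.84 = 143676.4 s → 39.91 hours.

39.91 hours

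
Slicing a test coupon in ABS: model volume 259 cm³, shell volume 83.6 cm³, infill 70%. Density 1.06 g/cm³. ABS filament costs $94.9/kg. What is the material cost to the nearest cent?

$20.76

Interior volume = 259 − 83.6, so 175.4 cm³.
Infill volume = 0.70 × 175.4, so 122.78 cm³.
Deposited volume = 83.6 + 122.78, so 206.38 cm³.
Mass = 206.38 × 1.06 = 218.7628 g.
At $94.9/kg: 218.7628/1000 × 94.9 = $20.76.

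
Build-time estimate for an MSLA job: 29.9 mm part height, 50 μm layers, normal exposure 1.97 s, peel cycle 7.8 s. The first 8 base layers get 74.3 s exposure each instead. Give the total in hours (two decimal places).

Number of layers: 29.9 / 0.05 → 598 (rounded up).
Bottom layers = 8 × (74.3 + 7.8), so 656.8 s.
Remaining layers: 590 × (1.97 + 7.8) → 5764.3 s.
Total = 656.8 + 5764.3 = 6421.1 s = 1.78 hours.

1.78 hours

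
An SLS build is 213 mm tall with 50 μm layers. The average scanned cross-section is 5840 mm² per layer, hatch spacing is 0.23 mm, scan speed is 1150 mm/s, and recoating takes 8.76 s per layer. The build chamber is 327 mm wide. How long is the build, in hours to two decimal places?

36.49 hours

Layers = ⌈213/0.05⌉ = 4260.
Per-layer scan distance: 5840 / 0.23 → 25391.3 mm.
Scan time per layer = 25391.3 / 1150, so 22.0794 s.
Per-layer time = 22.0794 + 8.76 = 30.8394 s.
Build time = 4260 × 30.8394 = 131375.844 s = 36.49 hours.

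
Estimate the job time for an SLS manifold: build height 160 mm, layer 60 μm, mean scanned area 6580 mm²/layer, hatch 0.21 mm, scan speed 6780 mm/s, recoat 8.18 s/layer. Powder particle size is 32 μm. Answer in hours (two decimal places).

Number of layers: 160 / 0.06 → 2667 (rounded up).
Hatch length per layer = 6580 / 0.21, so 31333.3 mm.
Per-layer scan time: 31333.3 / 6780 → 4.6214 s.
Layer cycle = 4.6214 + 8.18 = 12.8014 s.
2667 layers × 12.8014 s/layer = 34141.3338 s, i.e. 9.48 hours.

9.48 hours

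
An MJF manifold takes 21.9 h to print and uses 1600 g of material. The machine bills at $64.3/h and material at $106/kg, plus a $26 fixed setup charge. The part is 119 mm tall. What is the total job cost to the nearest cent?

Machine cost = 64.3 × 21.9 = $1408.17.
Material charge = 106 × 1600/1000 = $169.60.
Total = 1408.17 + 169.60 + 26 = $1603.77.

$1603.77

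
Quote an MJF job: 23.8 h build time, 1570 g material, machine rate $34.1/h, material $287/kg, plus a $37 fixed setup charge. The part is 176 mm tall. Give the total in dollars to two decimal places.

Machine-time cost = 34.1 × 23.8 = $811.58.
Material cost = 287 × 1570/1000, so $450.59.
Total = 811.58 + 450.59 + 37 = $1299.17.

$1299.17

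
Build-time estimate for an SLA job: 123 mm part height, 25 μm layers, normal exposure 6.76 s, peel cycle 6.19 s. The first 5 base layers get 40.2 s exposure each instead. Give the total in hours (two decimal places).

Layers = ⌈123/0.025⌉ = 4920.
Base layers = 5 × (40.2 + 6.19), so 231.95 s.
Regular layers = 4915 × (6.76 + 6.19), so 63649.25 s.
Sum: 231.95 + 63649.25 = 63881.2 s → 17.74 hours.

17.74 hours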